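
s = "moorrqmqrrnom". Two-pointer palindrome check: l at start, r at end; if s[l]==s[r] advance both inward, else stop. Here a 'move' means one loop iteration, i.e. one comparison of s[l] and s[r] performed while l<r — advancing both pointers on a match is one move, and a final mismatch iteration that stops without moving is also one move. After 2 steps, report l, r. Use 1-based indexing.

[1,13] 'm'=='m' → l++,r--
[2,12] 'o'=='o' → l++,r--

l=3, r=11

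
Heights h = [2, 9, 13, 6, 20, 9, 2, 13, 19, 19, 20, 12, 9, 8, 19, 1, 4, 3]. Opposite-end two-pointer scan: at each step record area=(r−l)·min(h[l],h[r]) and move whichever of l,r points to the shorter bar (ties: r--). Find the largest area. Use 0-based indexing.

[0,17] min(2,3)*17=34 best=34 * → l++
[1,17] min(9,3)*16=48 best=48 * → r--
[1,16] min(9,4)*15=60 best=60 * → r--
[1,15] min(9,1)*14=14 best=60 → r--
[1,14] min(9,19)*13=117 best=117 * → l++
[2,14] min(13,19)*12=156 best=156 * → l++
[3,14] min(6,19)*11=66 best=156 → l++
[4,14] min(20,19)*10=190 best=190 * → r--
[4,13] min(20,8)*9=72 best=190 → r--
[4,12] min(20,9)*8=72 best=190 → r--
[4,11] min(20,12)*7=84 best=190 → r--
[4,10] min(20,20)*6=120 best=190 → r--
[4,9] min(20,19)*5=95 best=190 → r--
[4,8] min(20,19)*4=76 best=190 → r--
[4,7] min(20,13)*3=39 best=190 → r--
[4,6] min(20,2)*2=4 best=190 → r--
[4,5] min(20,9)*1=9 best=190 → r--

max area = 190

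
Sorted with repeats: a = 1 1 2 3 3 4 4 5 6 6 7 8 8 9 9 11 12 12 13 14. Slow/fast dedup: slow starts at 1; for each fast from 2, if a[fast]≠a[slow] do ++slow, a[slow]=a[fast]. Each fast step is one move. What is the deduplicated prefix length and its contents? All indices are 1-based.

length 13; prefix = [1, 2, 3, 4, 5, 6, 7, 8, 9, 11, 12, 13, 14]

(s=1,f=2) a[fast]=1=a[slow] dup → fast++
(s=1,f=3) a[fast]=2≠a[slow]=1 write a[2]=2 → slow++,fast++
(s=2,f=4) a[fast]=3≠a[slow]=2 write a[3]=3 → slow++,fast++
(s=3,f=5) a[fast]=3=a[slow] dup → fast++
(s=3,f=6) a[fast]=4≠a[slow]=3 write a[4]=4 → slow++,fast++
(s=4,f=7) a[fast]=4=a[slow] dup → fast++
(s=4,f=8) a[fast]=5≠a[slow]=4 write a[5]=5 → slow++,fast++
(s=5,f=9) a[fast]=6≠a[slow]=5 write a[6]=6 → slow++,fast++
(s=6,f=10) a[fast]=6=a[slow] dup → fast++
(s=6,f=11) a[fast]=7≠a[slow]=6 write a[7]=7 → slow++,fast++
(s=7,f=12) a[fast]=8≠a[slow]=7 write a[8]=8 → slow++,fast++
(s=8,f=13) a[fast]=8=a[slow] dup → fast++
(s=8,f=14) a[fast]=9≠a[slow]=8 write a[9]=9 → slow++,fast++
(s=9,f=15) a[fast]=9=a[slow] dup → fast++
(s=9,f=16) a[fast]=11≠a[slow]=9 write a[10]=11 → slow++,fast++
(s=10,f=17) a[fast]=12≠a[slow]=11 write a[11]=12 → slow++,fast++
(s=11,f=18) a[fast]=12=a[slow] dup → fast++
(s=11,f=19) a[fast]=13≠a[slow]=12 write a[12]=13 → slow++,fast++
(s=12,f=20) a[fast]=14≠a[slow]=13 write a[13]=14 → slow++,fast++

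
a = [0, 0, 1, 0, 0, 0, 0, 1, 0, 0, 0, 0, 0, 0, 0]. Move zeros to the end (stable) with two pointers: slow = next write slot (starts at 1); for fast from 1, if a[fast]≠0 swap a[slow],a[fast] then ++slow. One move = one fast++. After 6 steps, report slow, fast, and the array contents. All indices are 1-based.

(s=1,f=1) a[fast]=0 → fast++
(s=1,f=2) a[fast]=0 → fast++
(s=1,f=3) a[fast]=1≠0 swap→a[1]=1 → slow++,fast++
(s=2,f=4) a[fast]=0 → fast++
(s=2,f=5) a[fast]=0 → fast++
(s=2,f=6) a[fast]=0 → fast++

slow=2, fast=7, a=[1, 0, 0, 0, 0, 0, 0, 1, 0, 0, 0, 0, 0, 0, 0]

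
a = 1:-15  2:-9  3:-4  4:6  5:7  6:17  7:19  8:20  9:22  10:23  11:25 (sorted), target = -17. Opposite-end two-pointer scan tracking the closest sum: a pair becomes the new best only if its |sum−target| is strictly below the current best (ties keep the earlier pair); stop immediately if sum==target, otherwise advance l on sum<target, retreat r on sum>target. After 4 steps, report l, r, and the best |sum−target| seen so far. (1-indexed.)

[1,11] -15+25=10 d=27 * → r--
[1,10] -15+23=8 d=25 * → r--
[1,9] -15+22=7 d=24 * → r--
[1,8] -15+20=5 d=22 * → r--

l=1, r=7, best |Δ|=22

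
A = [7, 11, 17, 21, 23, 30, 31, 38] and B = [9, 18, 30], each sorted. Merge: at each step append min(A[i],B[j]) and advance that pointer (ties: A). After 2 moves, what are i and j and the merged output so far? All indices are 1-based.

i=2, j=2, merged so far=[7, 9]

[i=1,j=1] A[i]=7<=B[j]=9 take 7 → i++
[i=2,j=1] A[i]=11>B[j]=9 take 9 → j++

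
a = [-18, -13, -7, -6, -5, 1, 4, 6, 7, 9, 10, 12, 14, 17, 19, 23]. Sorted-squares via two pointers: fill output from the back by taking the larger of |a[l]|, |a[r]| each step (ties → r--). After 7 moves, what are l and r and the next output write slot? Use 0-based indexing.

l=2, r=10, next write slot=8

l=0 r=15: |-18|<=|23| out[15]=529, r--
l=0 r=14: |-18|<=|19| out[14]=361, r--
l=0 r=13: |-18|>|17| out[13]=324, l++
l=1 r=13: |-13|<=|17| out[12]=289, r--
l=1 r=12: |-13|<=|14| out[11]=196, r--
l=1 r=11: |-13|>|12| out[10]=169, l++
l=2 r=11: |-7|<=|12| out[9]=144, r--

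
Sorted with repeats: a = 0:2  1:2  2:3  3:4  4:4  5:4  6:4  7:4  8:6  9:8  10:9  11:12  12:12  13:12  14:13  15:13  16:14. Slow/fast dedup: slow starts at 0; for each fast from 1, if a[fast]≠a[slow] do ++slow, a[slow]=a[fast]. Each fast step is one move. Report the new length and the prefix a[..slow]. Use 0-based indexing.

length 9; prefix = [2, 3, 4, 6, 8, 9, 12, 13, 14]

slow=0 fast=1: a[fast]=2=a[slow] dup, fast++
slow=0 fast=2: a[fast]=3≠a[slow]=2 write a[1]=3, slow++,fast++
slow=1 fast=3: a[fast]=4≠a[slow]=3 write a[2]=4, slow++,fast++
slow=2 fast=4: a[fast]=4=a[slow] dup, fast++
slow=2 fast=5: a[fast]=4=a[slow] dup, fast++
slow=2 fast=6: a[fast]=4=a[slow] dup, fast++
slow=2 fast=7: a[fast]=4=a[slow] dup, fast++
slow=2 fast=8: a[fast]=6≠a[slow]=4 write a[3]=6, slow++,fast++
slow=3 fast=9: a[fast]=8≠a[slow]=6 write a[4]=8, slow++,fast++
slow=4 fast=10: a[fast]=9≠a[slow]=8 write a[5]=9, slow++,fast++
slow=5 fast=11: a[fast]=12≠a[slow]=9 write a[6]=12, slow++,fast++
slow=6 fast=12: a[fast]=12=a[slow] dup, fast++
slow=6 fast=13: a[fast]=12=a[slow] dup, fast++
slow=6 fast=14: a[fast]=13≠a[slow]=12 write a[7]=13, slow++,fast++
slow=7 fast=15: a[fast]=13=a[slow] dup, fast++
slow=7 fast=16: a[fast]=14≠a[slow]=13 write a[8]=14, slow++,fast++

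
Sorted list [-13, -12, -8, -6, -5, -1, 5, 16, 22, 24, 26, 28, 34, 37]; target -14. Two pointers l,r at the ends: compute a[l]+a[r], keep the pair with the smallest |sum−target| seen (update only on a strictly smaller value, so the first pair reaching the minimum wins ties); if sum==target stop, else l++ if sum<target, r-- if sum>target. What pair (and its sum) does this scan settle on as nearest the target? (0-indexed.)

pair (-13, -1) with sum -14 (|Δ|=0)

[0,13] -13+37=24 d=38 * → r--
[0,12] -13+34=21 d=35 * → r--
[0,11] -13+28=15 d=29 * → r--
[0,10] -13+26=13 d=27 * → r--
[0,9] -13+24=11 d=25 * → r--
[0,8] -13+22=9 d=23 * → r--
[0,7] -13+16=3 d=17 * → r--
[0,6] -13+5=-8 d=6 * → r--
[0,5] -13+-1=-14 d=0 * → stop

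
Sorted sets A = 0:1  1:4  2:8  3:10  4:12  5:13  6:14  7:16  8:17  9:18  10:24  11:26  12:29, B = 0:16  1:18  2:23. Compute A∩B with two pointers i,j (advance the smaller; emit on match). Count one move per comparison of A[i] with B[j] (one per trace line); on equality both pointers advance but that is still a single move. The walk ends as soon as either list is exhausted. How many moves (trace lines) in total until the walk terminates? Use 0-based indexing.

11 moves

[i=0,j=0] 1<16 → i++
[i=1,j=0] 4<16 → i++
[i=2,j=0] 8<16 → i++
[i=3,j=0] 10<16 → i++
[i=4,j=0] 12<16 → i++
[i=5,j=0] 13<16 → i++
[i=6,j=0] 14<16 → i++
[i=7,j=0] 16==16 emit → i++,j++
[i=8,j=1] 17<18 → i++
[i=9,j=1] 18==18 emit → i++,j++
[i=10,j=2] 24>23 → j++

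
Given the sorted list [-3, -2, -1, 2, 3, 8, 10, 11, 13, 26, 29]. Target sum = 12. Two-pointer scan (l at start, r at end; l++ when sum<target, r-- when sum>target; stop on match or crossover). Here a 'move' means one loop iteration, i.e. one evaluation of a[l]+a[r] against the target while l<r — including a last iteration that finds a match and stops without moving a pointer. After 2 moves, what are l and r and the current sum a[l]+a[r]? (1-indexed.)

l=1, r=9, sum=10

l=1 r=11: -3+29=26 >12, r--
l=1 r=10: -3+26=23 >12, r--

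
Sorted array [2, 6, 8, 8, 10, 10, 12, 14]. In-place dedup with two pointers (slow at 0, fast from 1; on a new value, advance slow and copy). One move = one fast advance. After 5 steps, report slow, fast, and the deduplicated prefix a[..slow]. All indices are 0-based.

(s=0,f=1) a[fast]=6≠a[slow]=2 write a[1]=6 → slow++,fast++
(s=1,f=2) a[fast]=8≠a[slow]=6 write a[2]=8 → slow++,fast++
(s=2,f=3) a[fast]=8=a[slow] dup → fast++
(s=2,f=4) a[fast]=10≠a[slow]=8 write a[3]=10 → slow++,fast++
(s=3,f=5) a[fast]=10=a[slow] dup → fast++

slow=3, fast=6, prefix=[2, 6, 8, 10]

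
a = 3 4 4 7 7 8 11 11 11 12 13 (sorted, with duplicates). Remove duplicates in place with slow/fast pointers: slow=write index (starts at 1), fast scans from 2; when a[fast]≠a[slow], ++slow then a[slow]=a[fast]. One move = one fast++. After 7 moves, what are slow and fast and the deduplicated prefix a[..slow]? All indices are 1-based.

slow=5, fast=9, prefix=[3, 4, 7, 8, 11]

(s=1,f=2) a[fast]=4≠a[slow]=3 write a[2]=4 → slow++,fast++
(s=2,f=3) a[fast]=4=a[slow] dup → fast++
(s=2,f=4) a[fast]=7≠a[slow]=4 write a[3]=7 → slow++,fast++
(s=3,f=5) a[fast]=7=a[slow] dup → fast++
(s=3,f=6) a[fast]=8≠a[slow]=7 write a[4]=8 → slow++,fast++
(s=4,f=7) a[fast]=11≠a[slow]=8 write a[5]=11 → slow++,fast++
(s=5,f=8) a[fast]=11=a[slow] dup → fast++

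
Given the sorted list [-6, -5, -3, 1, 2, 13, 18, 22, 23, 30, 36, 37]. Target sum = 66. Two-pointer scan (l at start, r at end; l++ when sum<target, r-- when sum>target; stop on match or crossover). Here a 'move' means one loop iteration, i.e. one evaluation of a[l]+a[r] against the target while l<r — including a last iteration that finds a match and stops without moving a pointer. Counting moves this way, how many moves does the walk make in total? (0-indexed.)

11 moves

[0,11] -6+37=31 <66 → l++
[1,11] -5+37=32 <66 → l++
[2,11] -3+37=34 <66 → l++
[3,11] 1+37=38 <66 → l++
[4,11] 2+37=39 <66 → l++
[5,11] 13+37=50 <66 → l++
[6,11] 18+37=55 <66 → l++
[7,11] 22+37=59 <66 → l++
[8,11] 23+37=60 <66 → l++
[9,11] 30+37=67 >66 → r--
[9,10] 30+36=66 → found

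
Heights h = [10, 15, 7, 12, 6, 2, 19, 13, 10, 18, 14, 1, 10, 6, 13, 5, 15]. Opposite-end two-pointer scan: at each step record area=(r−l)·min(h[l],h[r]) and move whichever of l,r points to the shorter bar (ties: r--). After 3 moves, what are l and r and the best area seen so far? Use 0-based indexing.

[0,16] min(10,15)*16=160 best=160 * → l++
[1,16] min(15,15)*15=225 best=225 * → r--
[1,15] min(15,5)*14=70 best=225 → r--

l=1, r=14, best area=225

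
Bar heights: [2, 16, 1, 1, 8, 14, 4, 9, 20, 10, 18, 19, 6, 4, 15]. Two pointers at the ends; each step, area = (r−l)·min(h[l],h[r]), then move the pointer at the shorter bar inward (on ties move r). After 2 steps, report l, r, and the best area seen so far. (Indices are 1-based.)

l=2, r=14, best area=195

[1,15] min(2,15)*14=28 best=28 * → l++
[2,15] min(16,15)*13=195 best=195 * → r--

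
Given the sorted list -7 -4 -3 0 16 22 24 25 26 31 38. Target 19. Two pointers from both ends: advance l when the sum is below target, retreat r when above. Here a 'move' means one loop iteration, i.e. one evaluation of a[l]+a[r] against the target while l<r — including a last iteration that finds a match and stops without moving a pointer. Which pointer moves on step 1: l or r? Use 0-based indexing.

[0,10] -7+38=31 >19 → r--

r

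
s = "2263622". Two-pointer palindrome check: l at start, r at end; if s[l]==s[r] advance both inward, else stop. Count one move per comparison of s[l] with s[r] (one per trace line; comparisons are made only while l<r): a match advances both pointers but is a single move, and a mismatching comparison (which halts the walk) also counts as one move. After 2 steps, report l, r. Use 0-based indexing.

l=2, r=4

l=0 r=6: '2'=='2', l++,r--
l=1 r=5: '2'=='2', l++,r--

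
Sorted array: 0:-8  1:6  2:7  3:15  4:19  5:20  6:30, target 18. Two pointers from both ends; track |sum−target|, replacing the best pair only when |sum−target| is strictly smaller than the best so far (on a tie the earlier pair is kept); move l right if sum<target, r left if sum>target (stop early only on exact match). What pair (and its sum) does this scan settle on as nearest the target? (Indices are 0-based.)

[0,6] -8+30=22 d=4 * → r--
[0,5] -8+20=12 d=6 → l++
[1,5] 6+20=26 d=8 → r--
[1,4] 6+19=25 d=7 → r--
[1,3] 6+15=21 d=3 * → r--
[1,2] 6+7=13 d=5 → l++

pair (6, 15) with sum 21 (|Δ|=3)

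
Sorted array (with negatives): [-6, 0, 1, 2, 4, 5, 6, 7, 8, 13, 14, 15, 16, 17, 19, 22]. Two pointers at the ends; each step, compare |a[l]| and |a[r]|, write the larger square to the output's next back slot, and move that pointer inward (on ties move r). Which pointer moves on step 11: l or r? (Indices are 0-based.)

l

[0,15] |-6|<=|22| out[15]=484 → r--
[0,14] |-6|<=|19| out[14]=361 → r--
[0,13] |-6|<=|17| out[13]=289 → r--
[0,12] |-6|<=|16| out[12]=256 → r--
[0,11] |-6|<=|15| out[11]=225 → r--
[0,10] |-6|<=|14| out[10]=196 → r--
[0,9] |-6|<=|13| out[9]=169 → r--
[0,8] |-6|<=|8| out[8]=64 → r--
[0,7] |-6|<=|7| out[7]=49 → r--
[0,6] |-6|<=|6| out[6]=36 → r--
[0,5] |-6|>|5| out[5]=36 → l++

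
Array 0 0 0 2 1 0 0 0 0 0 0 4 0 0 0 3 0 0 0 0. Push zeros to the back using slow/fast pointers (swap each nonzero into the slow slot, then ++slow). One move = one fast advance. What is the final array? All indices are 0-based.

slow=0 fast=0: a[fast]=0, fast++
slow=0 fast=1: a[fast]=0, fast++
slow=0 fast=2: a[fast]=0, fast++
slow=0 fast=3: a[fast]=2≠0 swap→a[0]=2, slow++,fast++
slow=1 fast=4: a[fast]=1≠0 swap→a[1]=1, slow++,fast++
slow=2 fast=5: a[fast]=0, fast++
slow=2 fast=6: a[fast]=0, fast++
slow=2 fast=7: a[fast]=0, fast++
slow=2 fast=8: a[fast]=0, fast++
slow=2 fast=9: a[fast]=0, fast++
slow=2 fast=10: a[fast]=0, fast++
slow=2 fast=11: a[fast]=4≠0 swap→a[2]=4, slow++,fast++
slow=3 fast=12: a[fast]=0, fast++
slow=3 fast=13: a[fast]=0, fast++
slow=3 fast=14: a[fast]=0, fast++
slow=3 fast=15: a[fast]=3≠0 swap→a[3]=3, slow++,fast++
slow=4 fast=16: a[fast]=0, fast++
slow=4 fast=17: a[fast]=0, fast++
slow=4 fast=18: a[fast]=0, fast++
slow=4 fast=19: a[fast]=0, fast++

[2, 1, 4, 3, 0, 0, 0, 0, 0, 0, 0, 0, 0, 0, 0, 0, 0, 0, 0, 0]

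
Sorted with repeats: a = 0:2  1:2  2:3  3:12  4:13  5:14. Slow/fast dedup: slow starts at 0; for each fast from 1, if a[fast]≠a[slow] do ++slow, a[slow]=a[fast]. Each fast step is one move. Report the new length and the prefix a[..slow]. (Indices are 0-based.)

slow=0 fast=1: a[fast]=2=a[slow] dup, fast++
slow=0 fast=2: a[fast]=3≠a[slow]=2 write a[1]=3, slow++,fast++
slow=1 fast=3: a[fast]=12≠a[slow]=3 write a[2]=12, slow++,fast++
slow=2 fast=4: a[fast]=13≠a[slow]=12 write a[3]=13, slow++,fast++
slow=3 fast=5: a[fast]=14≠a[slow]=13 write a[4]=14, slow++,fast++

length 5; prefix = [2, 3, 12, 13, 14]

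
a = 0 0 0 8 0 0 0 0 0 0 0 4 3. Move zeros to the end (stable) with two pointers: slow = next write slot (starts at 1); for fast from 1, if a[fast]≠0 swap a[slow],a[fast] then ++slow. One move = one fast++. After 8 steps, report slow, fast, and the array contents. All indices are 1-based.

slow=2, fast=9, a=[8, 0, 0, 0, 0, 0, 0, 0, 0, 0, 0, 4, 3]

(s=1,f=1) a[fast]=0 → fast++
(s=1,f=2) a[fast]=0 → fast++
(s=1,f=3) a[fast]=0 → fast++
(s=1,f=4) a[fast]=8≠0 swap→a[1]=8 → slow++,fast++
(s=2,f=5) a[fast]=0 → fast++
(s=2,f=6) a[fast]=0 → fast++
(s=2,f=7) a[fast]=0 → fast++
(s=2,f=8) a[fast]=0 → fast++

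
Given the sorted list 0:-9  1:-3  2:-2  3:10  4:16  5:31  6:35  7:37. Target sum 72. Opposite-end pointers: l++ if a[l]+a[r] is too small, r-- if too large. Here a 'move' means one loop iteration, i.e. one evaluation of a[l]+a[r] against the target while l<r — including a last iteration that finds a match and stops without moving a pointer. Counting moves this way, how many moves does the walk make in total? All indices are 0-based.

7 moves

l=0 r=7: -9+37=28 <72, l++
l=1 r=7: -3+37=34 <72, l++
l=2 r=7: -2+37=35 <72, l++
l=3 r=7: 10+37=47 <72, l++
l=4 r=7: 16+37=53 <72, l++
l=5 r=7: 31+37=68 <72, l++
l=6 r=7: 35+37=72, found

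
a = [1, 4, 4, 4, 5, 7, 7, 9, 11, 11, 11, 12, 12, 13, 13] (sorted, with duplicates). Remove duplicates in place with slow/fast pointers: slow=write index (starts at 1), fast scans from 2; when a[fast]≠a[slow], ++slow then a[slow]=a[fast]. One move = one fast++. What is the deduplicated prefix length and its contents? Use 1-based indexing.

length 8; prefix = [1, 4, 5, 7, 9, 11, 12, 13]

(s=1,f=2) a[fast]=4≠a[slow]=1 write a[2]=4 → slow++,fast++
(s=2,f=3) a[fast]=4=a[slow] dup → fast++
(s=2,f=4) a[fast]=4=a[slow] dup → fast++
(s=2,f=5) a[fast]=5≠a[slow]=4 write a[3]=5 → slow++,fast++
(s=3,f=6) a[fast]=7≠a[slow]=5 write a[4]=7 → slow++,fast++
(s=4,f=7) a[fast]=7=a[slow] dup → fast++
(s=4,f=8) a[fast]=9≠a[slow]=7 write a[5]=9 → slow++,fast++
(s=5,f=9) a[fast]=11≠a[slow]=9 write a[6]=11 → slow++,fast++
(s=6,f=10) a[fast]=11=a[slow] dup → fast++
(s=6,f=11) a[fast]=11=a[slow] dup → fast++
(s=6,f=12) a[fast]=12≠a[slow]=11 write a[7]=12 → slow++,fast++
(s=7,f=13) a[fast]=12=a[slow] dup → fast++
(s=7,f=14) a[fast]=13≠a[slow]=12 write a[8]=13 → slow++,fast++
(s=8,f=15) a[fast]=13=a[slow] dup → fast++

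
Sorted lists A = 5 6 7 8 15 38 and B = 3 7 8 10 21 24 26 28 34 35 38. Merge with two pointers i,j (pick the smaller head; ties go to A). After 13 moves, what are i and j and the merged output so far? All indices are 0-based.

i=5, j=8, merged so far=[3, 5, 6, 7, 7, 8, 8, 10, 15, 21, 24, 26, 28]

i=0 j=0: A[i]=5>B[j]=3 take 3, j++
i=0 j=1: A[i]=5<=B[j]=7 take 5, i++
i=1 j=1: A[i]=6<=B[j]=7 take 6, i++
i=2 j=1: A[i]=7<=B[j]=7 take 7, i++
i=3 j=1: A[i]=8>B[j]=7 take 7, j++
i=3 j=2: A[i]=8<=B[j]=8 take 8, i++
i=4 j=2: A[i]=15>B[j]=8 take 8, j++
i=4 j=3: A[i]=15>B[j]=10 take 10, j++
i=4 j=4: A[i]=15<=B[j]=21 take 15, i++
i=5 j=4: A[i]=38>B[j]=21 take 21, j++
i=5 j=5: A[i]=38>B[j]=24 take 24, j++
i=5 j=6: A[i]=38>B[j]=26 take 26, j++
i=5 j=7: A[i]=38>B[j]=28 take 28, j++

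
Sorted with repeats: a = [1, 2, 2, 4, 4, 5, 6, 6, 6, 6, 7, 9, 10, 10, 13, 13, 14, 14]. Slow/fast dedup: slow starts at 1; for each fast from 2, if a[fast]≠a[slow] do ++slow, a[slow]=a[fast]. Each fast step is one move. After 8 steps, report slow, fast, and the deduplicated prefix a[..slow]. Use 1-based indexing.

slow=5, fast=10, prefix=[1, 2, 4, 5, 6]

slow=1 fast=2: a[fast]=2≠a[slow]=1 write a[2]=2, slow++,fast++
slow=2 fast=3: a[fast]=2=a[slow] dup, fast++
slow=2 fast=4: a[fast]=4≠a[slow]=2 write a[3]=4, slow++,fast++
slow=3 fast=5: a[fast]=4=a[slow] dup, fast++
slow=3 fast=6: a[fast]=5≠a[slow]=4 write a[4]=5, slow++,fast++
slow=4 fast=7: a[fast]=6≠a[slow]=5 write a[5]=6, slow++,fast++
slow=5 fast=8: a[fast]=6=a[slow] dup, fast++
slow=5 fast=9: a[fast]=6=a[slow] dup, fast++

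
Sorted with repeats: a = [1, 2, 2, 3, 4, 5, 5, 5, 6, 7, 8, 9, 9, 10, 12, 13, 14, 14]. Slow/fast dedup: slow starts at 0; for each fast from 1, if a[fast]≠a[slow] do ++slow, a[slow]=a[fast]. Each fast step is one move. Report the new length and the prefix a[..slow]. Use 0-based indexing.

(s=0,f=1) a[fast]=2≠a[slow]=1 write a[1]=2 → slow++,fast++
(s=1,f=2) a[fast]=2=a[slow] dup → fast++
(s=1,f=3) a[fast]=3≠a[slow]=2 write a[2]=3 → slow++,fast++
(s=2,f=4) a[fast]=4≠a[slow]=3 write a[3]=4 → slow++,fast++
(s=3,f=5) a[fast]=5≠a[slow]=4 write a[4]=5 → slow++,fast++
(s=4,f=6) a[fast]=5=a[slow] dup → fast++
(s=4,f=7) a[fast]=5=a[slow] dup → fast++
(s=4,f=8) a[fast]=6≠a[slow]=5 write a[5]=6 → slow++,fast++
(s=5,f=9) a[fast]=7≠a[slow]=6 write a[6]=7 → slow++,fast++
(s=6,f=10) a[fast]=8≠a[slow]=7 write a[7]=8 → slow++,fast++
(s=7,f=11) a[fast]=9≠a[slow]=8 write a[8]=9 → slow++,fast++
(s=8,f=12) a[fast]=9=a[slow] dup → fast++
(s=8,f=13) a[fast]=10≠a[slow]=9 write a[9]=10 → slow++,fast++
(s=9,f=14) a[fast]=12≠a[slow]=10 write a[10]=12 → slow++,fast++
(s=10,f=15) a[fast]=13≠a[slow]=12 write a[11]=13 → slow++,fast++
(s=11,f=16) a[fast]=14≠a[slow]=13 write a[12]=14 → slow++,fast++
(s=12,f=17) a[fast]=14=a[slow] dup → fast++

length 13; prefix = [1, 2, 3, 4, 5, 6, 7, 8, 9, 10, 12, 13, 14]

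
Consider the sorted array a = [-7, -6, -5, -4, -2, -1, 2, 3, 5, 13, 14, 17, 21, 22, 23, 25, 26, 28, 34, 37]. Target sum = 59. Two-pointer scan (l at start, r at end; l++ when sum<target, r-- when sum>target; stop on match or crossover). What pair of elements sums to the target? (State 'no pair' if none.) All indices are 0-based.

l=0 r=19: -7+37=30 <59, l++
l=1 r=19: -6+37=31 <59, l++
l=2 r=19: -5+37=32 <59, l++
l=3 r=19: -4+37=33 <59, l++
l=4 r=19: -2+37=35 <59, l++
l=5 r=19: -1+37=36 <59, l++
l=6 r=19: 2+37=39 <59, l++
l=7 r=19: 3+37=40 <59, l++
l=8 r=19: 5+37=42 <59, l++
l=9 r=19: 13+37=50 <59, l++
l=10 r=19: 14+37=51 <59, l++
l=11 r=19: 17+37=54 <59, l++
l=12 r=19: 21+37=58 <59, l++
l=13 r=19: 22+37=59, found

(22, 37)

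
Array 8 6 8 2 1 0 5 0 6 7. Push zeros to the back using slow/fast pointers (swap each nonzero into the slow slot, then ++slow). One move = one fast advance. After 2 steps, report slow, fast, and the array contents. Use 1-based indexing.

(s=1,f=1) a[fast]=8≠0 swap→a[1]=8 → slow++,fast++
(s=2,f=2) a[fast]=6≠0 swap→a[2]=6 → slow++,fast++

slow=3, fast=3, a=[8, 6, 8, 2, 1, 0, 5, 0, 6, 7]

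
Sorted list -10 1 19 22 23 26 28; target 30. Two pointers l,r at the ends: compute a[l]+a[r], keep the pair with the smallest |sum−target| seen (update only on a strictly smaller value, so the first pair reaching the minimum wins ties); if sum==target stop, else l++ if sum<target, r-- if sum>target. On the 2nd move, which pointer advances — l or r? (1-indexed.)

l

[1,7] -10+28=18 d=12 * → l++
[2,7] 1+28=29 d=1 * → l++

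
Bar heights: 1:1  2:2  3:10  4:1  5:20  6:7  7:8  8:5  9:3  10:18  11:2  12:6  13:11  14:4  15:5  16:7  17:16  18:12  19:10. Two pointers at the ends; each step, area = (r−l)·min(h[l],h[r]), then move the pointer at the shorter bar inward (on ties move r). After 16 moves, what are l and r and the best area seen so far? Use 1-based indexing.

[1,19] min(1,10)*18=18 best=18 * → l++
[2,19] min(2,10)*17=34 best=34 * → l++
[3,19] min(10,10)*16=160 best=160 * → r--
[3,18] min(10,12)*15=150 best=160 → l++
[4,18] min(1,12)*14=14 best=160 → l++
[5,18] min(20,12)*13=156 best=160 → r--
[5,17] min(20,16)*12=192 best=192 * → r--
[5,16] min(20,7)*11=77 best=192 → r--
[5,15] min(20,5)*10=50 best=192 → r--
[5,14] min(20,4)*9=36 best=192 → r--
[5,13] min(20,11)*8=88 best=192 → r--
[5,12] min(20,6)*7=42 best=192 → r--
[5,11] min(20,2)*6=12 best=192 → r--
[5,10] min(20,18)*5=90 best=192 → r--
[5,9] min(20,3)*4=12 best=192 → r--
[5,8] min(20,5)*3=15 best=192 → r--

l=5, r=7, best area=192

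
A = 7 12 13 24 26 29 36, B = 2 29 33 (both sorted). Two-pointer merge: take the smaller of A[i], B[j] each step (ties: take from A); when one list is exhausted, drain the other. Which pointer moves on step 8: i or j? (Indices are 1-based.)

j

[i=1,j=1] A[i]=7>B[j]=2 take 2 → j++
[i=1,j=2] A[i]=7<=B[j]=29 take 7 → i++
[i=2,j=2] A[i]=12<=B[j]=29 take 12 → i++
[i=3,j=2] A[i]=13<=B[j]=29 take 13 → i++
[i=4,j=2] A[i]=24<=B[j]=29 take 24 → i++
[i=5,j=2] A[i]=26<=B[j]=29 take 26 → i++
[i=6,j=2] A[i]=29<=B[j]=29 take 29 → i++
[i=7,j=2] A[i]=36>B[j]=29 take 29 → j++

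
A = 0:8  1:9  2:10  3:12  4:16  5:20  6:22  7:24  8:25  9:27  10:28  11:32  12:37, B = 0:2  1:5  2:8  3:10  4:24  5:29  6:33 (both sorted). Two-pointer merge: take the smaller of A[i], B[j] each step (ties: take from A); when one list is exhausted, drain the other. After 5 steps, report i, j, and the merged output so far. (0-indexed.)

[i=0,j=0] A[i]=8>B[j]=2 take 2 → j++
[i=0,j=1] A[i]=8>B[j]=5 take 5 → j++
[i=0,j=2] A[i]=8<=B[j]=8 take 8 → i++
[i=1,j=2] A[i]=9>B[j]=8 take 8 → j++
[i=1,j=3] A[i]=9<=B[j]=10 take 9 → i++

i=2, j=3, merged so far=[2, 5, 8, 8, 9]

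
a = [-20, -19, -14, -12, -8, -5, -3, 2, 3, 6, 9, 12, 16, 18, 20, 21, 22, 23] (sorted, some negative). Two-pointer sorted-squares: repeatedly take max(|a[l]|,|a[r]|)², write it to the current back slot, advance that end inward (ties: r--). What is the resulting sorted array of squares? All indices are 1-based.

l=1 r=18: |-20|<=|23| out[18]=529, r--
l=1 r=17: |-20|<=|22| out[17]=484, r--
l=1 r=16: |-20|<=|21| out[16]=441, r--
l=1 r=15: |-20|<=|20| out[15]=400, r--
l=1 r=14: |-20|>|18| out[14]=400, l++
l=2 r=14: |-19|>|18| out[13]=361, l++
l=3 r=14: |-14|<=|18| out[12]=324, r--
l=3 r=13: |-14|<=|16| out[11]=256, r--
l=3 r=12: |-14|>|12| out[10]=196, l++
l=4 r=12: |-12|<=|12| out[9]=144, r--
l=4 r=11: |-12|>|9| out[8]=144, l++
l=5 r=11: |-8|<=|9| out[7]=81, r--
l=5 r=10: |-8|>|6| out[6]=64, l++
l=6 r=10: |-5|<=|6| out[5]=36, r--
l=6 r=9: |-5|>|3| out[4]=25, l++
l=7 r=9: |-3|<=|3| out[3]=9, r--
l=7 r=8: |-3|>|2| out[2]=9, l++
l=8 r=8: |2|<=|2| out[1]=4, r--

[4, 9, 9, 25, 36, 64, 81, 144, 144, 196, 256, 324, 361, 400, 400, 441, 484, 529]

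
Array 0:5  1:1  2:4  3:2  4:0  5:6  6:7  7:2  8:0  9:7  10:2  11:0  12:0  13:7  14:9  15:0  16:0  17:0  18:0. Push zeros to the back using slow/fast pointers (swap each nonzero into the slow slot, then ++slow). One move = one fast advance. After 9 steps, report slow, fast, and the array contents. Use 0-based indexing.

slow=7, fast=9, a=[5, 1, 4, 2, 6, 7, 2, 0, 0, 7, 2, 0, 0, 7, 9, 0, 0, 0, 0]

(s=0,f=0) a[fast]=5≠0 swap→a[0]=5 → slow++,fast++
(s=1,f=1) a[fast]=1≠0 swap→a[1]=1 → slow++,fast++
(s=2,f=2) a[fast]=4≠0 swap→a[2]=4 → slow++,fast++
(s=3,f=3) a[fast]=2≠0 swap→a[3]=2 → slow++,fast++
(s=4,f=4) a[fast]=0 → fast++
(s=4,f=5) a[fast]=6≠0 swap→a[4]=6 → slow++,fast++
(s=5,f=6) a[fast]=7≠0 swap→a[5]=7 → slow++,fast++
(s=6,f=7) a[fast]=2≠0 swap→a[6]=2 → slow++,fast++
(s=7,f=8) a[fast]=0 → fast++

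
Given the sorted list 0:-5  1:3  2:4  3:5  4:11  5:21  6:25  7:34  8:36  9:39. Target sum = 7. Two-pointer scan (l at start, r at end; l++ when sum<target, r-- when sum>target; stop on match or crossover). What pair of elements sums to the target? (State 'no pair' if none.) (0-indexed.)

l=0 r=9: -5+39=34 >7, r--
l=0 r=8: -5+36=31 >7, r--
l=0 r=7: -5+34=29 >7, r--
l=0 r=6: -5+25=20 >7, r--
l=0 r=5: -5+21=16 >7, r--
l=0 r=4: -5+11=6 <7, l++
l=1 r=4: 3+11=14 >7, r--
l=1 r=3: 3+5=8 >7, r--
l=1 r=2: 3+4=7, found

(3, 4)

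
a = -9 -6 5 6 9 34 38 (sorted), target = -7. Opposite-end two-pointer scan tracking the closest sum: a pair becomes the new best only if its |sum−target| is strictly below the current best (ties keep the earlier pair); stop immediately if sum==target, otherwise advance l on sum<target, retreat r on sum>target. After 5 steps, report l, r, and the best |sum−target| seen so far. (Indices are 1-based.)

[1,7] -9+38=29 d=36 * → r--
[1,6] -9+34=25 d=32 * → r--
[1,5] -9+9=0 d=7 * → r--
[1,4] -9+6=-3 d=4 * → r--
[1,3] -9+5=-4 d=3 * → r--

l=1, r=2, best |Δ|=3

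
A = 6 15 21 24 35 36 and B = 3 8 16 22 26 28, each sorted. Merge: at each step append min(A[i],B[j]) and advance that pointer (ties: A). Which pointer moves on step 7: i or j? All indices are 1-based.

j

[i=1,j=1] A[i]=6>B[j]=3 take 3 → j++
[i=1,j=2] A[i]=6<=B[j]=8 take 6 → i++
[i=2,j=2] A[i]=15>B[j]=8 take 8 → j++
[i=2,j=3] A[i]=15<=B[j]=16 take 15 → i++
[i=3,j=3] A[i]=21>B[j]=16 take 16 → j++
[i=3,j=4] A[i]=21<=B[j]=22 take 21 → i++
[i=4,j=4] A[i]=24>B[j]=22 take 22 → j++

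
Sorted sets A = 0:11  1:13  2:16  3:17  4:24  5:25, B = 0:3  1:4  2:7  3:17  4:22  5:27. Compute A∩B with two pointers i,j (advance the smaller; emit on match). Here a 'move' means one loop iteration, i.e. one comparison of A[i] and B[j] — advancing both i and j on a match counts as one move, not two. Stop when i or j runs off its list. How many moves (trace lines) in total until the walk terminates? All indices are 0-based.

10 moves

i=0 j=0: 11>3, j++
i=0 j=1: 11>4, j++
i=0 j=2: 11>7, j++
i=0 j=3: 11<17, i++
i=1 j=3: 13<17, i++
i=2 j=3: 16<17, i++
i=3 j=3: 17==17 emit, i++,j++
i=4 j=4: 24>22, j++
i=4 j=5: 24<27, i++
i=5 j=5: 25<27, i++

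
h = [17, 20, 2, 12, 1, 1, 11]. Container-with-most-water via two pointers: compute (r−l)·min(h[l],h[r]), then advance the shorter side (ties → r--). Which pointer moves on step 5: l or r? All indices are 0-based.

r

l=0 r=6: min(17,11)*6=66 best=66 *, r--
l=0 r=5: min(17,1)*5=5 best=66, r--
l=0 r=4: min(17,1)*4=4 best=66, r--
l=0 r=3: min(17,12)*3=36 best=66, r--
l=0 r=2: min(17,2)*2=4 best=66, r--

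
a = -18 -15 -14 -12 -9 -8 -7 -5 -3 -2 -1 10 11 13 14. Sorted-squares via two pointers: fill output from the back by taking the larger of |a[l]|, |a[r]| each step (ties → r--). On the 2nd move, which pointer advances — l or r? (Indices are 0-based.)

l=0 r=14: |-18|>|14| out[14]=324, l++
l=1 r=14: |-15|>|14| out[13]=225, l++

l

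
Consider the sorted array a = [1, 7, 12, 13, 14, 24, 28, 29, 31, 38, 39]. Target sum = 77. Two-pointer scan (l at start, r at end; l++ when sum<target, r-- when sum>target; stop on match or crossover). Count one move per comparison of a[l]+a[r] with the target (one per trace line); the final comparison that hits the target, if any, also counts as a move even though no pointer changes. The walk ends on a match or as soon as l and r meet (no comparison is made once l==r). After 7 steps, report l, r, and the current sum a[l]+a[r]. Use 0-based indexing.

l=7, r=10, sum=68

[0,10] 1+39=40 <77 → l++
[1,10] 7+39=46 <77 → l++
[2,10] 12+39=51 <77 → l++
[3,10] 13+39=52 <77 → l++
[4,10] 14+39=53 <77 → l++
[5,10] 24+39=63 <77 → l++
[6,10] 28+39=67 <77 → l++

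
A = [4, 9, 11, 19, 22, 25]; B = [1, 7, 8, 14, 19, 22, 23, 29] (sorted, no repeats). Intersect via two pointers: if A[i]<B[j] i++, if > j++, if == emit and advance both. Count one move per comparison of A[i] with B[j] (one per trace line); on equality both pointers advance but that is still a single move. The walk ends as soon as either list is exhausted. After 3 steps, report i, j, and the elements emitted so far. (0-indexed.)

i=0 j=0: 4>1, j++
i=0 j=1: 4<7, i++
i=1 j=1: 9>7, j++

i=1, j=2, emitted=[]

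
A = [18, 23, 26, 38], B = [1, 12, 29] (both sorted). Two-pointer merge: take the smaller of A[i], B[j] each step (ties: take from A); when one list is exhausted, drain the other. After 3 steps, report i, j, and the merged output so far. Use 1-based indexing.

i=2, j=3, merged so far=[1, 12, 18]

i=1 j=1: A[i]=18>B[j]=1 take 1, j++
i=1 j=2: A[i]=18>B[j]=12 take 12, j++
i=1 j=3: A[i]=18<=B[j]=29 take 18, i++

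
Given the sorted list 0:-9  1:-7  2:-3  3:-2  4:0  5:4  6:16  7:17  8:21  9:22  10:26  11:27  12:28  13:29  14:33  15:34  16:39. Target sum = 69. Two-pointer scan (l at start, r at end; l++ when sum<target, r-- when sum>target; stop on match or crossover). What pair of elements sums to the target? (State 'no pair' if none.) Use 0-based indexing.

[0,16] -9+39=30 <69 → l++
[1,16] -7+39=32 <69 → l++
[2,16] -3+39=36 <69 → l++
[3,16] -2+39=37 <69 → l++
[4,16] 0+39=39 <69 → l++
[5,16] 4+39=43 <69 → l++
[6,16] 16+39=55 <69 → l++
[7,16] 17+39=56 <69 → l++
[8,16] 21+39=60 <69 → l++
[9,16] 22+39=61 <69 → l++
[10,16] 26+39=65 <69 → l++
[11,16] 27+39=66 <69 → l++
[12,16] 28+39=67 <69 → l++
[13,16] 29+39=68 <69 → l++
[14,16] 33+39=72 >69 → r--
[14,15] 33+34=67 <69 → l++

no pair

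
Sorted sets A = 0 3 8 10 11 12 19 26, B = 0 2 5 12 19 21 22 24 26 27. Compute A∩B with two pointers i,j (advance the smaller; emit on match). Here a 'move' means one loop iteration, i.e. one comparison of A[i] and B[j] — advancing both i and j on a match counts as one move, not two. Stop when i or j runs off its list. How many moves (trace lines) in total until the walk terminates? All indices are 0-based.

13 moves

[i=0,j=0] 0==0 emit → i++,j++
[i=1,j=1] 3>2 → j++
[i=1,j=2] 3<5 → i++
[i=2,j=2] 8>5 → j++
[i=2,j=3] 8<12 → i++
[i=3,j=3] 10<12 → i++
[i=4,j=3] 11<12 → i++
[i=5,j=3] 12==12 emit → i++,j++
[i=6,j=4] 19==19 emit → i++,j++
[i=7,j=5] 26>21 → j++
[i=7,j=6] 26>22 → j++
[i=7,j=7] 26>24 → j++
[i=7,j=8] 26==26 emit → i++,j++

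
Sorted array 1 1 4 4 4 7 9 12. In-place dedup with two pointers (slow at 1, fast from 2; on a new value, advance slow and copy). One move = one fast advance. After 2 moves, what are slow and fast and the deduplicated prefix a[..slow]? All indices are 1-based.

slow=2, fast=4, prefix=[1, 4]

slow=1 fast=2: a[fast]=1=a[slow] dup, fast++
slow=1 fast=3: a[fast]=4≠a[slow]=1 write a[2]=4, slow++,fast++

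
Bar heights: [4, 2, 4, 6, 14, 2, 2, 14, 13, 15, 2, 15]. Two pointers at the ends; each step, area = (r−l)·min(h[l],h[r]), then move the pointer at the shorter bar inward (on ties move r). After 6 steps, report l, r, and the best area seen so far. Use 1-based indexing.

[1,12] min(4,15)*11=44 best=44 * → l++
[2,12] min(2,15)*10=20 best=44 → l++
[3,12] min(4,15)*9=36 best=44 → l++
[4,12] min(6,15)*8=48 best=48 * → l++
[5,12] min(14,15)*7=98 best=98 * → l++
[6,12] min(2,15)*6=12 best=98 → l++

l=7, r=12, best area=98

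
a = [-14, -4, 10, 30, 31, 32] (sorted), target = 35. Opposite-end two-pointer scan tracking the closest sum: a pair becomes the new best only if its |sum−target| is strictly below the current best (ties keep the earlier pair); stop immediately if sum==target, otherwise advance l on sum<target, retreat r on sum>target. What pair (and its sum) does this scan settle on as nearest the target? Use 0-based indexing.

l=0 r=5: -14+32=18 d=17 *, l++
l=1 r=5: -4+32=28 d=7 *, l++
l=2 r=5: 10+32=42 d=7, r--
l=2 r=4: 10+31=41 d=6 *, r--
l=2 r=3: 10+30=40 d=5 *, r--

pair (10, 30) with sum 40 (|Δ|=5)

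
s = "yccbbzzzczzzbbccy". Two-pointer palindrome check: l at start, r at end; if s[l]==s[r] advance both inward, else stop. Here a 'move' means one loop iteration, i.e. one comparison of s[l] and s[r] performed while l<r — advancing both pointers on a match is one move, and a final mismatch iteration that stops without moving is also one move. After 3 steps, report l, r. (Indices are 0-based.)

l=3, r=13

[0,16] 'y'=='y' → l++,r--
[1,15] 'c'=='c' → l++,r--
[2,14] 'c'=='c' → l++,r--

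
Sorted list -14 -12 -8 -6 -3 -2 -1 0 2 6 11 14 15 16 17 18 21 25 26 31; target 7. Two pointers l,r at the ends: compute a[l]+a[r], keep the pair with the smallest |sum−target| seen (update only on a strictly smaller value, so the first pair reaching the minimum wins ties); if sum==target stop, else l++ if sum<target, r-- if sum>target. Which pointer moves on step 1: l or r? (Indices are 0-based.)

r

l=0 r=19: -14+31=17 d=10 *, r--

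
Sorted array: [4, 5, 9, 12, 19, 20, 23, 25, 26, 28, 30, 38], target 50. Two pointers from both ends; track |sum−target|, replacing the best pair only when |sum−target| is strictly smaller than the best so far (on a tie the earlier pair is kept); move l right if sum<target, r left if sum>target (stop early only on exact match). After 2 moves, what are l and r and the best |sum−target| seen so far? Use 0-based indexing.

l=0 r=11: 4+38=42 d=8 *, l++
l=1 r=11: 5+38=43 d=7 *, l++

l=2, r=11, best |Δ|=7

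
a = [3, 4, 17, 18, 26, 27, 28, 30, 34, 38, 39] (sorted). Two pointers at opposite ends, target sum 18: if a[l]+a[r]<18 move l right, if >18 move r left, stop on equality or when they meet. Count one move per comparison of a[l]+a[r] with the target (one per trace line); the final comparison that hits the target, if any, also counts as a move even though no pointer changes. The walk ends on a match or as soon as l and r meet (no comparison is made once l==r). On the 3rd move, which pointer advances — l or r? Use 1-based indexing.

r

[1,11] 3+39=42 >18 → r--
[1,10] 3+38=41 >18 → r--
[1,9] 3+34=37 >18 → r--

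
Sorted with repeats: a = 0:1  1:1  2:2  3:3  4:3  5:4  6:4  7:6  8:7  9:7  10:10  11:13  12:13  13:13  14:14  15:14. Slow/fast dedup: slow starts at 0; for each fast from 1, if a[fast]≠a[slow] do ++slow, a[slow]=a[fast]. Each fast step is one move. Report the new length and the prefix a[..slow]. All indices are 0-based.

length 9; prefix = [1, 2, 3, 4, 6, 7, 10, 13, 14]

(s=0,f=1) a[fast]=1=a[slow] dup → fast++
(s=0,f=2) a[fast]=2≠a[slow]=1 write a[1]=2 → slow++,fast++
(s=1,f=3) a[fast]=3≠a[slow]=2 write a[2]=3 → slow++,fast++
(s=2,f=4) a[fast]=3=a[slow] dup → fast++
(s=2,f=5) a[fast]=4≠a[slow]=3 write a[3]=4 → slow++,fast++
(s=3,f=6) a[fast]=4=a[slow] dup → fast++
(s=3,f=7) a[fast]=6≠a[slow]=4 write a[4]=6 → slow++,fast++
(s=4,f=8) a[fast]=7≠a[slow]=6 write a[5]=7 → slow++,fast++
(s=5,f=9) a[fast]=7=a[slow] dup → fast++
(s=5,f=10) a[fast]=10≠a[slow]=7 write a[6]=10 → slow++,fast++
(s=6,f=11) a[fast]=13≠a[slow]=10 write a[7]=13 → slow++,fast++
(s=7,f=12) a[fast]=13=a[slow] dup → fast++
(s=7,f=13) a[fast]=13=a[slow] dup → fast++
(s=7,f=14) a[fast]=14≠a[slow]=13 write a[8]=14 → slow++,fast++
(s=8,f=15) a[fast]=14=a[slow] dup → fast++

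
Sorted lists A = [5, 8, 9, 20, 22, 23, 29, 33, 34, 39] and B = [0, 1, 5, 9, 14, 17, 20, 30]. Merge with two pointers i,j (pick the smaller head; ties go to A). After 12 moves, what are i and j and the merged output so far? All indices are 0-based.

[i=0,j=0] A[i]=5>B[j]=0 take 0 → j++
[i=0,j=1] A[i]=5>B[j]=1 take 1 → j++
[i=0,j=2] A[i]=5<=B[j]=5 take 5 → i++
[i=1,j=2] A[i]=8>B[j]=5 take 5 → j++
[i=1,j=3] A[i]=8<=B[j]=9 take 8 → i++
[i=2,j=3] A[i]=9<=B[j]=9 take 9 → i++
[i=3,j=3] A[i]=20>B[j]=9 take 9 → j++
[i=3,j=4] A[i]=20>B[j]=14 take 14 → j++
[i=3,j=5] A[i]=20>B[j]=17 take 17 → j++
[i=3,j=6] A[i]=20<=B[j]=20 take 20 → i++
[i=4,j=6] A[i]=22>B[j]=20 take 20 → j++
[i=4,j=7] A[i]=22<=B[j]=30 take 22 → i++

i=5, j=7, merged so far=[0, 1, 5, 5, 8, 9, 9, 14, 17, 20, 20, 22]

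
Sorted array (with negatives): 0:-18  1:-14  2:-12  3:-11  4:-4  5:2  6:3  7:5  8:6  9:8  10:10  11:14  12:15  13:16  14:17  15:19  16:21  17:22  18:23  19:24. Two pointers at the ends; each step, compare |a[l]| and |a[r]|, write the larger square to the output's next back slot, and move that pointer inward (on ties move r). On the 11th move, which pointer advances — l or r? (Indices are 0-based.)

l=0 r=19: |-18|<=|24| out[19]=576, r--
l=0 r=18: |-18|<=|23| out[18]=529, r--
l=0 r=17: |-18|<=|22| out[17]=484, r--
l=0 r=16: |-18|<=|21| out[16]=441, r--
l=0 r=15: |-18|<=|19| out[15]=361, r--
l=0 r=14: |-18|>|17| out[14]=324, l++
l=1 r=14: |-14|<=|17| out[13]=289, r--
l=1 r=13: |-14|<=|16| out[12]=256, r--
l=1 r=12: |-14|<=|15| out[11]=225, r--
l=1 r=11: |-14|<=|14| out[10]=196, r--
l=1 r=10: |-14|>|10| out[9]=196, l++

l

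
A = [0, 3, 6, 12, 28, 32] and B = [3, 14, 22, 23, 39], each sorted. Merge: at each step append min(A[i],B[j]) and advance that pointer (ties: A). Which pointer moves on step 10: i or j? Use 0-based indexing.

[i=0,j=0] A[i]=0<=B[j]=3 take 0 → i++
[i=1,j=0] A[i]=3<=B[j]=3 take 3 → i++
[i=2,j=0] A[i]=6>B[j]=3 take 3 → j++
[i=2,j=1] A[i]=6<=B[j]=14 take 6 → i++
[i=3,j=1] A[i]=12<=B[j]=14 take 12 → i++
[i=4,j=1] A[i]=28>B[j]=14 take 14 → j++
[i=4,j=2] A[i]=28>B[j]=22 take 22 → j++
[i=4,j=3] A[i]=28>B[j]=23 take 23 → j++
[i=4,j=4] A[i]=28<=B[j]=39 take 28 → i++
[i=5,j=4] A[i]=32<=B[j]=39 take 32 → i++

i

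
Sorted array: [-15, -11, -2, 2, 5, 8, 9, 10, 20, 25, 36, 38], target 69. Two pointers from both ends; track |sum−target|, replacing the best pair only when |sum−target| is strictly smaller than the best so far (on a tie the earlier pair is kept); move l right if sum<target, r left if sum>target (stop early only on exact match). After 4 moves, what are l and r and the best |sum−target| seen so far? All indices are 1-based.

l=1 r=12: -15+38=23 d=46 *, l++
l=2 r=12: -11+38=27 d=42 *, l++
l=3 r=12: -2+38=36 d=33 *, l++
l=4 r=12: 2+38=40 d=29 *, l++

l=5, r=12, best |Δ|=29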